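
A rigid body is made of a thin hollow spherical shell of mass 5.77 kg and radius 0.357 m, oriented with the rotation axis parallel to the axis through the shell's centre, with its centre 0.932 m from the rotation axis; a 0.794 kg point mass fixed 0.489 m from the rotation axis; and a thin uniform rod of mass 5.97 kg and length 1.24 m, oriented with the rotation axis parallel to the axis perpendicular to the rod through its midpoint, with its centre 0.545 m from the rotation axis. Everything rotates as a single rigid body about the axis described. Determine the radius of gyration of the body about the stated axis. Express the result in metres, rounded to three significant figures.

0.810

Spherical shell: I_cm = (2/3)MR² = (2/3)(5.77)(0.357)² = 0.49025 kg·m²; centre at d = 0.932 m, so I = I_cm + Md² gives I = 0.49025 + (5.77)(0.932)² = 5.5022 kg·m².
Point mass: I_cm = 0; centre at d = 0.489 m, so I = I_cm + Md² gives I = 0 + (0.794)(0.489)² = 0.18986 kg·m².
Thin rod: I_cm = (1/12)ML² = (1/12)(5.97)(1.24)² = 0.76496 kg·m²; centre at d = 0.545 m, so I = I_cm + Md² gives I = 0.76496 + (5.97)(0.545)² = 2.5382 kg·m².
Total I = 8.2303 kg·m²; total mass M = 12.534 kg.
k = √(I/M) = √(8.2303/12.534) = 0.81033 m.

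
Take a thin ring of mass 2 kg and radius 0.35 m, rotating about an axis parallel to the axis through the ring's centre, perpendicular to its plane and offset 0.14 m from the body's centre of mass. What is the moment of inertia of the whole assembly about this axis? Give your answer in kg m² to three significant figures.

I_cm = MR² = (2)(0.35)² = 0.245 kg m²; centre at d = 0.14 m, so the parallel axis theorem gives I = 0.245 + (2)(0.14)² = 0.2842 kg m².

0.284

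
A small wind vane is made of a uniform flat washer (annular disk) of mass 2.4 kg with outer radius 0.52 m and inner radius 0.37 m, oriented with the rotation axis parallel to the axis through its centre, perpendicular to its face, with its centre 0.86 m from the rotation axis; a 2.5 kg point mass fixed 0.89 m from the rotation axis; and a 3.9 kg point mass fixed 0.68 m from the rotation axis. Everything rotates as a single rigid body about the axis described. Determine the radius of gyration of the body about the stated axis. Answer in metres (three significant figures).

Annular disk: I_cm = (1/2)M(R²+r²) = (1/2)(2.4)[(0.52)² + (0.37)²] = 0.48876 kg·m²; centre at d = 0.86 m, so the parallel axis theorem gives I = 0.48876 + (2.4)(0.86)² = 2.2638 kg·m².
Point mass: I_cm = 0; centre at d = 0.89 m, so the parallel axis theorem gives I = 0 + (2.5)(0.89)² = 1.9803 kg·m².
Point mass: I_cm = 0; centre at d = 0.68 m, so the parallel axis theorem gives I = 0 + (3.9)(0.68)² = 1.8034 kg·m².
Total I = 6.0474 kg·m²; total mass M = 8.8 kg.
k = √(I/M) = √(6.0474/8.8) = 0.82898 m.

0.829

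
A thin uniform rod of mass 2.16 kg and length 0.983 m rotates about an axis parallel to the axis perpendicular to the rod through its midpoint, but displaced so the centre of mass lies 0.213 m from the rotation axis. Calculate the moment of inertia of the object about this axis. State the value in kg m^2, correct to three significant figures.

0.272

I_cm = (1/12)ML² = (1/12)(2.16)(0.983)² = 0.17393 kg m^2; centre at d = 0.213 m, so the parallel axis theorem gives I = 0.17393 + (2.16)(0.213)² = 0.27193 kg m^2.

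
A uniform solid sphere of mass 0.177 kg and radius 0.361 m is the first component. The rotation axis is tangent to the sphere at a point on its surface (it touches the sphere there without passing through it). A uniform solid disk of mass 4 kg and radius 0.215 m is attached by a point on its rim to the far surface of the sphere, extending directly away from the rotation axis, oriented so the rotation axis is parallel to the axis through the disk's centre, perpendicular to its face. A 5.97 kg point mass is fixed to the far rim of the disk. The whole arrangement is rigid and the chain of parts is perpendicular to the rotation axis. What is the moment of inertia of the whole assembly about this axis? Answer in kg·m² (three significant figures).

11.6

Solid sphere: I_cm = (2/5)MR² = (2/5)(0.177)(0.361)² = 0.0092267 kg·m²; centre at d = 0.361 m, so the parallel axis theorem gives I = 0.0092267 + (0.177)(0.361)² = 0.032294 kg·m².
Solid disk: I_cm = (1/2)MR² = (1/2)(4)(0.215)² = 0.09245 kg·m²; centre at d = 0.361 + 0.361 + 0.215 = 0.937 m, so the parallel axis theorem gives I = 0.09245 + (4)(0.937)² = 3.6043 kg·m².
Point mass: I_cm = 0; centre at d = 0.361 + 0.361 + 0.215 + 0.215 = 1.152 m, so the parallel axis theorem gives I = 0 + (5.97)(1.152)² = 7.9228 kg·m².
Total I = 0.032294 + 3.6043 + 7.9228 = 11.559 kg·m².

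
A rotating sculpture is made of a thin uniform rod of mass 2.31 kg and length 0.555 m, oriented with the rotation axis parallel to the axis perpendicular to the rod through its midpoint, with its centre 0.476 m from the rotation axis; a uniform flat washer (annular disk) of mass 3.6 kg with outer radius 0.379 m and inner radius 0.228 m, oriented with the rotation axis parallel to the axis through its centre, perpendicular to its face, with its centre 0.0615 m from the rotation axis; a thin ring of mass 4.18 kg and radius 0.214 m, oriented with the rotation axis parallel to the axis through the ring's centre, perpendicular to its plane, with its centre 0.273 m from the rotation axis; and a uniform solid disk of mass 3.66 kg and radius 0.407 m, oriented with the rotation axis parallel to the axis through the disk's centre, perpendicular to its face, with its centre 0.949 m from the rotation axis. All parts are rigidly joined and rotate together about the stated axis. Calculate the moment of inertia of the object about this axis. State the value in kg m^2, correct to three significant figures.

Thin rod: I_cm = (1/12)ML² = (1/12)(2.31)(0.555)² = 0.059295 kg m^2; centre at d = 0.476 m, so the parallel axis theorem gives I = 0.059295 + (2.31)(0.476)² = 0.58269 kg m^2.
Annular disk: I_cm = (1/2)M(R²+r²) = (1/2)(3.6)[(0.379)² + (0.228)²] = 0.35213 kg m^2; centre at d = 0.0615 m, so the parallel axis theorem gives I = 0.35213 + (3.6)(0.0615)² = 0.36574 kg m^2.
Thin ring: I_cm = MR² = (4.18)(0.214)² = 0.19143 kg m^2; centre at d = 0.273 m, so the parallel axis theorem gives I = 0.19143 + (4.18)(0.273)² = 0.50296 kg m^2.
Solid disk: I_cm = (1/2)MR² = (1/2)(3.66)(0.407)² = 0.30314 kg m^2; centre at d = 0.949 m, so the parallel axis theorem gives I = 0.30314 + (3.66)(0.949)² = 3.5993 kg m^2.
Total I = 0.58269 + 0.36574 + 0.50296 + 3.5993 = 5.0507 kg m^2.

5.05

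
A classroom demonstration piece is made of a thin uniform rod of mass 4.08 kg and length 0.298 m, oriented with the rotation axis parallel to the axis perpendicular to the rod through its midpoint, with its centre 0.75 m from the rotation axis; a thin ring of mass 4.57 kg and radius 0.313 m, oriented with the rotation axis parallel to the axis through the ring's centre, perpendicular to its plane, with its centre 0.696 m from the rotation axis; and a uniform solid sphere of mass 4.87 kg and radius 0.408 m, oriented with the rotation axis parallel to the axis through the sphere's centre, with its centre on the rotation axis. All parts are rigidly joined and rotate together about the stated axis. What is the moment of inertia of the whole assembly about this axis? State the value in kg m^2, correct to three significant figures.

5.31

Thin rod: I_cm = (1/12)ML² = (1/12)(4.08)(0.298)² = 0.030193 kg m^2; centre at d = 0.75 m, so I = I_cm + Md² gives I = 0.030193 + (4.08)(0.75)² = 2.3252 kg m^2.
Thin ring: I_cm = MR² = (4.57)(0.313)² = 0.44772 kg m^2; centre at d = 0.696 m, so I = I_cm + Md² gives I = 0.44772 + (4.57)(0.696)² = 2.6615 kg m^2.
Solid sphere: I_cm = (2/5)MR² = (2/5)(4.87)(0.408)² = 0.32427 kg m^2; axis through the centre, so I = 0.32427 kg m^2.
Total I = 2.3252 + 2.6615 + 0.32427 = 5.311 kg m^2.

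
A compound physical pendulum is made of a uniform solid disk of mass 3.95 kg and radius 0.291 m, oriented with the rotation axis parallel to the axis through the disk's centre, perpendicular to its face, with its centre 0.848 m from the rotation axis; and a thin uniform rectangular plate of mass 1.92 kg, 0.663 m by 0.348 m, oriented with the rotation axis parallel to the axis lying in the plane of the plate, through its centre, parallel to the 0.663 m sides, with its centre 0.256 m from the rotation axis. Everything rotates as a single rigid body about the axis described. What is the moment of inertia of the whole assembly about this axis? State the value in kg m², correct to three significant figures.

3.15

Solid disk: I_cm = (1/2)MR² = (1/2)(3.95)(0.291)² = 0.16724 kg m²; centre at d = 0.848 m, so I = I_cm + Md² gives I = 0.16724 + (3.95)(0.848)² = 3.0077 kg m².
Rectangular plate: I_cm = (1/12)Mb² = (1/12)(1.92)(0.348)² = 0.019377 kg m²; centre at d = 0.256 m, so I = I_cm + Md² gives I = 0.019377 + (1.92)(0.256)² = 0.14521 kg m².
Total I = 3.0077 + 0.14521 = 3.1529 kg m².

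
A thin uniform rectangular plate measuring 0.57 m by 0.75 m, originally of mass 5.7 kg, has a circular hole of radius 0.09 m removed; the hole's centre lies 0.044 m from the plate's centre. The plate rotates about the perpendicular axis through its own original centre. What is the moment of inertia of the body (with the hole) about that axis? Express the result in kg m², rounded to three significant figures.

0.419

Unpierced body about its centre: I₀ = (1/12)M(a²+b²) = (1/12)(5.7)[(0.57)² + (0.75)²] = 0.42151 kg m².
The removed disk has mass m = M·πr²/(ab) = (5.7)·π(0.09)²/(0.57·0.75) = 0.33929 kg (same uniform areal density).
Its moment of inertia about the rotation axis (parallel-axis theorem): I_hole = (1/2)mr² + md² = (1/2)(0.33929)(0.09)² + (0.33929)(0.044)² = 0.002031 kg m².
Treating the hole as negative mass, I = I₀ − I_hole = 0.42151 − 0.002031 = 0.41948 kg m².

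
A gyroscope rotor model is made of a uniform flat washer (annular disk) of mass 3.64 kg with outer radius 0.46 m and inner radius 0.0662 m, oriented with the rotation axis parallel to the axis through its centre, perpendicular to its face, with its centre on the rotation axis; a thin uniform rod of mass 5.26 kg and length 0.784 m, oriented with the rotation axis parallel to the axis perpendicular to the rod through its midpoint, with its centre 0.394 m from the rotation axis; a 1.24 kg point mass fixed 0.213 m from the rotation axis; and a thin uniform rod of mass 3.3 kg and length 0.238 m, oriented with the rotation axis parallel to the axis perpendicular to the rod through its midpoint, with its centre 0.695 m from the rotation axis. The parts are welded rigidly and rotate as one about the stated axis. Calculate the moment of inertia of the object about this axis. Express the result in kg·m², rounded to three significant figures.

Annular disk: I_cm = (1/2)M(R²+r²) = (1/2)(3.64)[(0.46)² + (0.0662)²] = 0.39309 kg·m²; axis through the centre, so I = 0.39309 kg·m².
Thin rod: I_cm = (1/12)ML² = (1/12)(5.26)(0.784)² = 0.26942 kg·m²; centre at d = 0.394 m, so I = I_cm + Md² gives I = 0.26942 + (5.26)(0.394)² = 1.086 kg·m².
Point mass: I_cm = 0; centre at d = 0.213 m, so I = I_cm + Md² gives I = 0 + (1.24)(0.213)² = 0.056258 kg·m².
Thin rod: I_cm = (1/12)ML² = (1/12)(3.3)(0.238)² = 0.015577 kg·m²; centre at d = 0.695 m, so I = I_cm + Md² gives I = 0.015577 + (3.3)(0.695)² = 1.6096 kg·m².
Total I = 0.39309 + 1.086 + 0.056258 + 1.6096 = 3.1449 kg·m².

3.14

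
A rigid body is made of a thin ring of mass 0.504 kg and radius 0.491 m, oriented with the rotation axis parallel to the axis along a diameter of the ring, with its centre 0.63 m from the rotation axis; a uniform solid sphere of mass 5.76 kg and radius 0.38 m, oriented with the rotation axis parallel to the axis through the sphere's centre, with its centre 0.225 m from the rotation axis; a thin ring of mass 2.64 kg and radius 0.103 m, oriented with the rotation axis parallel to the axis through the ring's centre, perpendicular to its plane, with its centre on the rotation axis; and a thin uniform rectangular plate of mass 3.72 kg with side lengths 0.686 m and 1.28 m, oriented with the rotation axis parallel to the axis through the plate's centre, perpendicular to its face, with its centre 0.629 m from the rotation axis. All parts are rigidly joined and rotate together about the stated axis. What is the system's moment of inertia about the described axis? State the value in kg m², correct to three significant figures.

Thin ring: I_cm = (1/2)MR² = (1/2)(0.504)(0.491)² = 0.060752 kg m²; centre at d = 0.63 m, so the parallel axis theorem gives I = 0.060752 + (0.504)(0.63)² = 0.26079 kg m².
Solid sphere: I_cm = (2/5)MR² = (2/5)(5.76)(0.38)² = 0.3327 kg m²; centre at d = 0.225 m, so the parallel axis theorem gives I = 0.3327 + (5.76)(0.225)² = 0.6243 kg m².
Thin ring: I_cm = MR² = (2.64)(0.103)² = 0.028008 kg m²; axis through the centre, so I = 0.028008 kg m².
Rectangular plate: I_cm = (1/12)M(a²+b²) = (1/12)(3.72)[(0.686)² + (1.28)²] = 0.65379 kg m²; centre at d = 0.629 m, so the parallel axis theorem gives I = 0.65379 + (3.72)(0.629)² = 2.1256 kg m².
Total I = 0.26079 + 0.6243 + 0.028008 + 2.1256 = 3.0387 kg m².

3.04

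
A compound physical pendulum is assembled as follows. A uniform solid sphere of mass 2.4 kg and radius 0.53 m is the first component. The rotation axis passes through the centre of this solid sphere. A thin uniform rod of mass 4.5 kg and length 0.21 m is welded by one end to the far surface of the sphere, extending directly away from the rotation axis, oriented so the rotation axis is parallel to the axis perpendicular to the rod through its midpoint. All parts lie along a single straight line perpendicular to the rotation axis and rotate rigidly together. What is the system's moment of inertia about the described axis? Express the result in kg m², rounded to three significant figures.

2.10

Solid sphere: I_cm = (2/5)MR² = (2/5)(2.4)(0.53)² = 0.26966 kg m²; axis through the centre, so I = 0.26966 kg m².
Thin rod: I_cm = (1/12)ML² = (1/12)(4.5)(0.21)² = 0.016537 kg m²; centre at d = 0.53 + 0.105 = 0.635 m, so the parallel axis theorem gives I = 0.016537 + (4.5)(0.635)² = 1.8311 kg m².
Total I = 0.26966 + 1.8311 = 2.1007 kg m².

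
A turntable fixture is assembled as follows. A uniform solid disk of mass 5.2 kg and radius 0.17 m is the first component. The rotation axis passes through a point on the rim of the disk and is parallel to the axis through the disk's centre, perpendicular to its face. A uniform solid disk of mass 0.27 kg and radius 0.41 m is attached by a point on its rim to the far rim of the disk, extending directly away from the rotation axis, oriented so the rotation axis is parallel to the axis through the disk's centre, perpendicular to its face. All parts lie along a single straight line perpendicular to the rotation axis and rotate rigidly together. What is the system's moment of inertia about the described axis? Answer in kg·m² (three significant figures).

Solid disk: I_cm = (1/2)MR² = (1/2)(5.2)(0.17)² = 0.07514 kg·m²; centre at d = 0.17 m, so the parallel axis theorem gives I = 0.07514 + (5.2)(0.17)² = 0.22542 kg·m².
Solid disk: I_cm = (1/2)MR² = (1/2)(0.27)(0.41)² = 0.022693 kg·m²; centre at d = 0.17 + 0.17 + 0.41 = 0.75 m, so the parallel axis theorem gives I = 0.022693 + (0.27)(0.75)² = 0.17457 kg·m².
Total I = 0.22542 + 0.17457 = 0.39999 kg·m².

0.400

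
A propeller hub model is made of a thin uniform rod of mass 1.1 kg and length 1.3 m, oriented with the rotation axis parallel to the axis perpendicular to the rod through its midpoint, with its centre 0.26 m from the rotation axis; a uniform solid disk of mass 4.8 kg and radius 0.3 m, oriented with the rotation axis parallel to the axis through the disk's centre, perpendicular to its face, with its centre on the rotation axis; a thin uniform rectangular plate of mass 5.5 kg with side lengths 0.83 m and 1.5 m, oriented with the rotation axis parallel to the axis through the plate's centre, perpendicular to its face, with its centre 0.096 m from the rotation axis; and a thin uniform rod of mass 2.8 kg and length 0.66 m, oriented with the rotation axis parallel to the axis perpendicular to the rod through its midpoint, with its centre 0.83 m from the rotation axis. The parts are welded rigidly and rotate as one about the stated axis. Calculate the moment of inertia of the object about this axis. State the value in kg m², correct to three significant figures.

Thin rod: I_cm = (1/12)ML² = (1/12)(1.1)(1.3)² = 0.15492 kg m²; centre at d = 0.26 m, so I = I_cm + Md² gives I = 0.15492 + (1.1)(0.26)² = 0.22928 kg m².
Solid disk: I_cm = (1/2)MR² = (1/2)(4.8)(0.3)² = 0.216 kg m²; axis through the centre, so I = 0.216 kg m².
Rectangular plate: I_cm = (1/12)M(a²+b²) = (1/12)(5.5)[(0.83)² + (1.5)²] = 1.347 kg m²; centre at d = 0.096 m, so I = I_cm + Md² gives I = 1.347 + (5.5)(0.096)² = 1.3977 kg m².
Thin rod: I_cm = (1/12)ML² = (1/12)(2.8)(0.66)² = 0.10164 kg m²; centre at d = 0.83 m, so I = I_cm + Md² gives I = 0.10164 + (2.8)(0.83)² = 2.0306 kg m².
Total I = 0.22928 + 0.216 + 1.3977 + 2.0306 = 3.8735 kg m².

3.87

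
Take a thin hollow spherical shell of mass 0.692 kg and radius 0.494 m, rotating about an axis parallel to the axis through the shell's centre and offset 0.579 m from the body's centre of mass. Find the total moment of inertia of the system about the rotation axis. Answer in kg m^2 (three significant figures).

0.345

I_cm = (2/3)MR² = (2/3)(0.692)(0.494)² = 0.11258 kg m^2; centre at d = 0.579 m, so the parallel axis theorem gives I = 0.11258 + (0.692)(0.579)² = 0.34457 kg m^2.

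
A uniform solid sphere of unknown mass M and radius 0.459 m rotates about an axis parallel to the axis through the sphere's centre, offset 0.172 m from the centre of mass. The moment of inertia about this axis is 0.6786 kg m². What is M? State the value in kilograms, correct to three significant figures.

5.96

I = I_cm + Md² = (2/5)MR² + Md² = M·[0.4·(0.459)² + (0.172)²] = M·0.11386.
So M = 0.6786 / 0.11386 = 5.9601 kg.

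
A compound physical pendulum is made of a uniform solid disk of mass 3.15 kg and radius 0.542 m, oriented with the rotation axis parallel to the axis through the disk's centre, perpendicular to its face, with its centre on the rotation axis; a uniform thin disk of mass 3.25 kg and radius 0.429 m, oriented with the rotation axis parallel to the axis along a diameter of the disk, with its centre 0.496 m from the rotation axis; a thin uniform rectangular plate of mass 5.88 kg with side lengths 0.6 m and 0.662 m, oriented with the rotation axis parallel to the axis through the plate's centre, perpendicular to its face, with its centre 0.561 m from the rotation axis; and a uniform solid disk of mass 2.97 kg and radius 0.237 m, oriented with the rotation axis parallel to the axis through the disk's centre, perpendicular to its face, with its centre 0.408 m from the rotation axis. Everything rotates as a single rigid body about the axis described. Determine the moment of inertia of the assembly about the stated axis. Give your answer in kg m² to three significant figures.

4.23

Solid disk: I_cm = (1/2)MR² = (1/2)(3.15)(0.542)² = 0.46268 kg m²; axis through the centre, so I = 0.46268 kg m².
Thin disk: I_cm = (1/4)MR² = (1/4)(3.25)(0.429)² = 0.14953 kg m²; centre at d = 0.496 m, so I = I_cm + Md² gives I = 0.14953 + (3.25)(0.496)² = 0.94909 kg m².
Rectangular plate: I_cm = (1/12)M(a²+b²) = (1/12)(5.88)[(0.6)² + (0.662)²] = 0.39114 kg m²; centre at d = 0.561 m, so I = I_cm + Md² gives I = 0.39114 + (5.88)(0.561)² = 2.2417 kg m².
Solid disk: I_cm = (1/2)MR² = (1/2)(2.97)(0.237)² = 0.083411 kg m²; centre at d = 0.408 m, so I = I_cm + Md² gives I = 0.083411 + (2.97)(0.408)² = 0.57781 kg m².
Total I = 0.46268 + 0.94909 + 2.2417 + 0.57781 = 4.2313 kg m².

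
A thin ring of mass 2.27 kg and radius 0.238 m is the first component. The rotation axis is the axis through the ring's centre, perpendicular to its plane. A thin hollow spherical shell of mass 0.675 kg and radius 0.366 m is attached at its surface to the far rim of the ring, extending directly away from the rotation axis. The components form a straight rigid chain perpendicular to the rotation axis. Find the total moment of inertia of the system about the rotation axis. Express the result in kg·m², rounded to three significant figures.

Thin ring: I_cm = MR² = (2.27)(0.238)² = 0.12858 kg·m²; axis through the centre, so I = 0.12858 kg·m².
Spherical shell: I_cm = (2/3)MR² = (2/3)(0.675)(0.366)² = 0.06028 kg·m²; centre at d = 0.238 + 0.366 = 0.604 m, so the parallel axis theorem gives I = 0.06028 + (0.675)(0.604)² = 0.30653 kg·m².
Total I = 0.12858 + 0.30653 = 0.43511 kg·m².

0.435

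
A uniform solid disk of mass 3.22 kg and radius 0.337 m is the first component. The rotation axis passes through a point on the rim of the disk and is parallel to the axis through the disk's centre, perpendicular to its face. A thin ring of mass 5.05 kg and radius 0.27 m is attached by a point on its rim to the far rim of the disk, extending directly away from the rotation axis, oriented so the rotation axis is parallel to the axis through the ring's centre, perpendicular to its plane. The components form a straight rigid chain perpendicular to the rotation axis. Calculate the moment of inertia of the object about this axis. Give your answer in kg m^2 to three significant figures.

5.42

Solid disk: I_cm = (1/2)MR² = (1/2)(3.22)(0.337)² = 0.18285 kg m^2; centre at d = 0.337 m, so I = I_cm + Md² gives I = 0.18285 + (3.22)(0.337)² = 0.54854 kg m^2.
Thin ring: I_cm = MR² = (5.05)(0.27)² = 0.36815 kg m^2; centre at d = 0.337 + 0.337 + 0.27 = 0.944 m, so I = I_cm + Md² gives I = 0.36815 + (5.05)(0.944)² = 4.8684 kg m^2.
Total I = 0.54854 + 4.8684 = 5.4169 kg m^2.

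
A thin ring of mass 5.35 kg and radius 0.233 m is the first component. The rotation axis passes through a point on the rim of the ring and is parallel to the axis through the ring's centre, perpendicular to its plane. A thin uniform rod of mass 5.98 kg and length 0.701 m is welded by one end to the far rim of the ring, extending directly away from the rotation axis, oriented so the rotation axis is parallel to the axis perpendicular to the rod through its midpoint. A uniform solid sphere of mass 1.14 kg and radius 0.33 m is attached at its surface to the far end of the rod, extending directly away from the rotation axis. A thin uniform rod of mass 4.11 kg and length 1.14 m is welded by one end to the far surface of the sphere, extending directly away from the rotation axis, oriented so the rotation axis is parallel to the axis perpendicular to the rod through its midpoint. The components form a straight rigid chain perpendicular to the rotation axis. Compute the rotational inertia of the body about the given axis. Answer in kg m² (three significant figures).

31.5

Thin ring: I_cm = MR² = (5.35)(0.233)² = 0.29045 kg m²; centre at d = 0.233 m, so the parallel axis theorem gives I = 0.29045 + (5.35)(0.233)² = 0.58089 kg m².
Thin rod: I_cm = (1/12)ML² = (1/12)(5.98)(0.701)² = 0.24488 kg m²; centre at d = 0.233 + 0.233 + 0.3505 = 0.8165 m, so the parallel axis theorem gives I = 0.24488 + (5.98)(0.8165)² = 4.2316 kg m².
Solid sphere: I_cm = (2/5)MR² = (2/5)(1.14)(0.33)² = 0.049658 kg m²; centre at d = 0.233 + 0.233 + 0.3505 + 0.3505 + 0.33 = 1.497 m, so the parallel axis theorem gives I = 0.049658 + (1.14)(1.497)² = 2.6044 kg m².
Thin rod: I_cm = (1/12)ML² = (1/12)(4.11)(1.14)² = 0.44511 kg m²; centre at d = 0.233 + 0.233 + 0.3505 + 0.3505 + 0.33 + 0.33 + 0.57 = 2.397 m, so the parallel axis theorem gives I = 0.44511 + (4.11)(2.397)² = 24.06 kg m².
Total I = 0.58089 + 4.2316 + 2.6044 + 24.06 = 31.476 kg m².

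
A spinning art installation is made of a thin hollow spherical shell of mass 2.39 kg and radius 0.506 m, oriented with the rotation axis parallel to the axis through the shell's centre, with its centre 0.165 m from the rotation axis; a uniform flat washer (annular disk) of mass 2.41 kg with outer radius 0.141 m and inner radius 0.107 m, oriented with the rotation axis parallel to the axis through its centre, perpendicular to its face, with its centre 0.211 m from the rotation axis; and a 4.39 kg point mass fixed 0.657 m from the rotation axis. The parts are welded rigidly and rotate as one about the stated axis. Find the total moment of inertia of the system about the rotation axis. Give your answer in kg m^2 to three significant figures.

2.51

Spherical shell: I_cm = (2/3)MR² = (2/3)(2.39)(0.506)² = 0.40795 kg m^2; centre at d = 0.165 m, so the parallel axis theorem gives I = 0.40795 + (2.39)(0.165)² = 0.47302 kg m^2.
Annular disk: I_cm = (1/2)M(R²+r²) = (1/2)(2.41)[(0.141)² + (0.107)²] = 0.037753 kg m^2; centre at d = 0.211 m, so the parallel axis theorem gives I = 0.037753 + (2.41)(0.211)² = 0.14505 kg m^2.
Point mass: I_cm = 0; centre at d = 0.657 m, so the parallel axis theorem gives I = 0 + (4.39)(0.657)² = 1.8949 kg m^2.
Total I = 0.47302 + 0.14505 + 1.8949 = 2.513 kg m^2.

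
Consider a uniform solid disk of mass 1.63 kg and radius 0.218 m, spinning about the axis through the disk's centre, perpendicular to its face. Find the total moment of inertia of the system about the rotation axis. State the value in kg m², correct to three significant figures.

0.0387

I_cm = (1/2)MR² = (1/2)(1.63)(0.218)² = 0.038732 kg m²; axis through the centre, so I = 0.038732 kg m².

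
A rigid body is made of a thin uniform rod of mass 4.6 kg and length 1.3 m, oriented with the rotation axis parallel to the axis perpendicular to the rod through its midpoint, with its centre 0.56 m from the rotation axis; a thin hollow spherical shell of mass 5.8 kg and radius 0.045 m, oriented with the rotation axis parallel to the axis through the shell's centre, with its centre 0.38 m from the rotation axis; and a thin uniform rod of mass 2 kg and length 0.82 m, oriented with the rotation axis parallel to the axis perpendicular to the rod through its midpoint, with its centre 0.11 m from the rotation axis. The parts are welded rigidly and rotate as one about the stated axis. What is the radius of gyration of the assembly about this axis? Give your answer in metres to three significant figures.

Thin rod: I_cm = (1/12)ML² = (1/12)(4.6)(1.3)² = 0.64783 kg·m²; centre at d = 0.56 m, so I = I_cm + Md² gives I = 0.64783 + (4.6)(0.56)² = 2.0904 kg·m².
Spherical shell: I_cm = (2/3)MR² = (2/3)(5.8)(0.045)² = 0.00783 kg·m²; centre at d = 0.38 m, so I = I_cm + Md² gives I = 0.00783 + (5.8)(0.38)² = 0.84535 kg·m².
Thin rod: I_cm = (1/12)ML² = (1/12)(2)(0.82)² = 0.11207 kg·m²; centre at d = 0.11 m, so I = I_cm + Md² gives I = 0.11207 + (2)(0.11)² = 0.13627 kg·m².
Total I = 3.072 kg·m²; total mass M = 12.4 kg.
k = √(I/M) = √(3.072/12.4) = 0.49774 m.

0.498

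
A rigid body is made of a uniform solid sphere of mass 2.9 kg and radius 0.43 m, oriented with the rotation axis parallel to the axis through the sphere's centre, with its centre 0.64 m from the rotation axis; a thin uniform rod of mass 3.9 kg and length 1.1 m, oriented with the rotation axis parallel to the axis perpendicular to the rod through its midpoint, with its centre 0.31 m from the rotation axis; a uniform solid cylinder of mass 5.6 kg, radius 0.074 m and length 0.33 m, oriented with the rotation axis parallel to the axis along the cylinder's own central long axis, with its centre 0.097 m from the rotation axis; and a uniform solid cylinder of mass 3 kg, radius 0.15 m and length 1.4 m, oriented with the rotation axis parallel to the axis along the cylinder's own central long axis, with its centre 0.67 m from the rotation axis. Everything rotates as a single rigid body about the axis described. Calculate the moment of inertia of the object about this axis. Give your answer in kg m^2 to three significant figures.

Solid sphere: I_cm = (2/5)MR² = (2/5)(2.9)(0.43)² = 0.21448 kg m^2; centre at d = 0.64 m, so the parallel axis theorem gives I = 0.21448 + (2.9)(0.64)² = 1.4023 kg m^2.
Thin rod: I_cm = (1/12)ML² = (1/12)(3.9)(1.1)² = 0.39325 kg m^2; centre at d = 0.31 m, so the parallel axis theorem gives I = 0.39325 + (3.9)(0.31)² = 0.76804 kg m^2.
Solid cylinder: I_cm = (1/2)MR² = (1/2)(5.6)(0.074)² = 0.015333 kg m^2; centre at d = 0.097 m, so the parallel axis theorem gives I = 0.015333 + (5.6)(0.097)² = 0.068023 kg m^2.
Solid cylinder: I_cm = (1/2)MR² = (1/2)(3)(0.15)² = 0.03375 kg m^2; centre at d = 0.67 m, so the parallel axis theorem gives I = 0.03375 + (3)(0.67)² = 1.3805 kg m^2.
Total I = 1.4023 + 0.76804 + 0.068023 + 1.3805 = 3.6188 kg m^2.

3.62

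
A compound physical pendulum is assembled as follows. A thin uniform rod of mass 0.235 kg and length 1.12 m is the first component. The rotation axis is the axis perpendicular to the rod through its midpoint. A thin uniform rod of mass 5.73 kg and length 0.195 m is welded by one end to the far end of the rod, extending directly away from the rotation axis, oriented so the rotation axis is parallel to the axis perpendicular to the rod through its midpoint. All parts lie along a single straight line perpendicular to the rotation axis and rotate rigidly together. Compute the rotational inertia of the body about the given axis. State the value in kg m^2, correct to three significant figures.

Thin rod: I_cm = (1/12)ML² = (1/12)(0.235)(1.12)² = 0.024565 kg m^2; axis through the centre, so I = 0.024565 kg m^2.
Thin rod: I_cm = (1/12)ML² = (1/12)(5.73)(0.195)² = 0.018157 kg m^2; centre at d = 0.56 + 0.0975 = 0.6575 m, so I = I_cm + Md² gives I = 0.018157 + (5.73)(0.6575)² = 2.4953 kg m^2.
Total I = 0.024565 + 2.4953 = 2.5198 kg m^2.

2.52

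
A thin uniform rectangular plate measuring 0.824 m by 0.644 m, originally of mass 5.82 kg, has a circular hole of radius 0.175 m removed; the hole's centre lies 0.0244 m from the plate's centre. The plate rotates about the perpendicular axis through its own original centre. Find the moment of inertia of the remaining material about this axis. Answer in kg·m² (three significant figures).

Unpierced body about its centre: I₀ = (1/12)M(a²+b²) = (1/12)(5.82)[(0.824)² + (0.644)²] = 0.53045 kg·m².
The removed disk has mass m = M·πr²/(ab) = (5.82)·π(0.175)²/(0.824·0.644) = 1.0552 kg (same uniform areal density).
Its moment of inertia about the rotation axis (parallel-axis theorem): I_hole = (1/2)mr² + md² = (1/2)(1.0552)(0.175)² + (1.0552)(0.0244)² = 0.016786 kg·m².
Treating the hole as negative mass, I = I₀ − I_hole = 0.53045 − 0.016786 = 0.51366 kg·m².

0.514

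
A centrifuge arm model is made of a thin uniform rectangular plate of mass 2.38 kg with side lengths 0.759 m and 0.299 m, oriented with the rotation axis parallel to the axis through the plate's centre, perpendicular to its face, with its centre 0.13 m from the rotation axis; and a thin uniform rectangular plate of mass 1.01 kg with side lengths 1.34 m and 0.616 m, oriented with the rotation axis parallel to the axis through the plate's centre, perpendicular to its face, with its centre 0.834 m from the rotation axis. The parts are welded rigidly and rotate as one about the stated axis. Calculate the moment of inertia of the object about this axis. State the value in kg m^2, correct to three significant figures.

1.06

Rectangular plate: I_cm = (1/12)M(a²+b²) = (1/12)(2.38)[(0.759)² + (0.299)²] = 0.13199 kg m^2; centre at d = 0.13 m, so I = I_cm + Md² gives I = 0.13199 + (2.38)(0.13)² = 0.17221 kg m^2.
Rectangular plate: I_cm = (1/12)M(a²+b²) = (1/12)(1.01)[(1.34)² + (0.616)²] = 0.18307 kg m^2; centre at d = 0.834 m, so I = I_cm + Md² gives I = 0.18307 + (1.01)(0.834)² = 0.88558 kg m^2.
Total I = 0.17221 + 0.88558 = 1.0578 kg m^2.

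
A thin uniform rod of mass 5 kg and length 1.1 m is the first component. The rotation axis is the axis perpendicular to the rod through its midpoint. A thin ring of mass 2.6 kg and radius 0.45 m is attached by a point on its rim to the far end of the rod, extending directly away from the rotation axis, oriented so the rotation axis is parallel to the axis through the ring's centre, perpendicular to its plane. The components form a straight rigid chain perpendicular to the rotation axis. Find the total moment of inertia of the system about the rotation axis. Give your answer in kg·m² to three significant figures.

3.63

Thin rod: I_cm = (1/12)ML² = (1/12)(5)(1.1)² = 0.50417 kg·m²; axis through the centre, so I = 0.50417 kg·m².
Thin ring: I_cm = MR² = (2.6)(0.45)² = 0.5265 kg·m²; centre at d = 0.55 + 0.45 = 1 m, so the parallel axis theorem gives I = 0.5265 + (2.6)(1)² = 3.1265 kg·m².
Total I = 0.50417 + 3.1265 = 3.6307 kg·m².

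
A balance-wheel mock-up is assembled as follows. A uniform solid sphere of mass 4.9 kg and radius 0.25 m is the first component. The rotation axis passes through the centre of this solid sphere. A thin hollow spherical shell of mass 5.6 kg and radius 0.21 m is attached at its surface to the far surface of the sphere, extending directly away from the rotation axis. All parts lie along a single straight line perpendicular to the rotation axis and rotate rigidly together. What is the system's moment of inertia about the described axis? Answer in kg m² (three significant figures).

Solid sphere: I_cm = (2/5)MR² = (2/5)(4.9)(0.25)² = 0.1225 kg m²; axis through the centre, so I = 0.1225 kg m².
Spherical shell: I_cm = (2/3)MR² = (2/3)(5.6)(0.21)² = 0.16464 kg m²; centre at d = 0.25 + 0.21 = 0.46 m, so I = I_cm + Md² gives I = 0.16464 + (5.6)(0.46)² = 1.3496 kg m².
Total I = 0.1225 + 1.3496 = 1.4721 kg m².

1.47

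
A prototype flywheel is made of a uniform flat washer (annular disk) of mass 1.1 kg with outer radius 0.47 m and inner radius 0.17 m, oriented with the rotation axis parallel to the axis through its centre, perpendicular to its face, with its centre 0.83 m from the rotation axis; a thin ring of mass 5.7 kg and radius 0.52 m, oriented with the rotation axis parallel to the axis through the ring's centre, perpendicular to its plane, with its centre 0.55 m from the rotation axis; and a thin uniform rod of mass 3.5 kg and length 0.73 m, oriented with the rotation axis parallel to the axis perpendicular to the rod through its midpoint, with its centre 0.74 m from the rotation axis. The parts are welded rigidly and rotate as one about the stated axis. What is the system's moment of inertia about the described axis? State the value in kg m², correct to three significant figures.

Annular disk: I_cm = (1/2)M(R²+r²) = (1/2)(1.1)[(0.47)² + (0.17)²] = 0.13739 kg m²; centre at d = 0.83 m, so I = I_cm + Md² gives I = 0.13739 + (1.1)(0.83)² = 0.89518 kg m².
Thin ring: I_cm = MR² = (5.7)(0.52)² = 1.5413 kg m²; centre at d = 0.55 m, so I = I_cm + Md² gives I = 1.5413 + (5.7)(0.55)² = 3.2655 kg m².
Thin rod: I_cm = (1/12)ML² = (1/12)(3.5)(0.73)² = 0.15543 kg m²; centre at d = 0.74 m, so I = I_cm + Md² gives I = 0.15543 + (3.5)(0.74)² = 2.072 kg m².
Total I = 0.89518 + 3.2655 + 2.072 = 6.2327 kg m².

6.23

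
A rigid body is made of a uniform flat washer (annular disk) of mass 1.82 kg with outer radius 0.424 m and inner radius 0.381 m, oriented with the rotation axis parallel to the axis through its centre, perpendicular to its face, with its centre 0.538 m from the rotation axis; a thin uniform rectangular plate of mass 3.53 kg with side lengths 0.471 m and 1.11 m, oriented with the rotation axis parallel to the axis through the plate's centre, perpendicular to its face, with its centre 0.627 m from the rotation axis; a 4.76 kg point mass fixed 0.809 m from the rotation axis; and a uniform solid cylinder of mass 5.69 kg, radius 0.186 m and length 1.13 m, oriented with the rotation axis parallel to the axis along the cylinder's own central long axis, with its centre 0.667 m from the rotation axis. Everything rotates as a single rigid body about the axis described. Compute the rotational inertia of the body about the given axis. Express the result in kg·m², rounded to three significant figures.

8.38

Annular disk: I_cm = (1/2)M(R²+r²) = (1/2)(1.82)[(0.424)² + (0.381)²] = 0.29569 kg·m²; centre at d = 0.538 m, so I = I_cm + Md² gives I = 0.29569 + (1.82)(0.538)² = 0.82248 kg·m².
Rectangular plate: I_cm = (1/12)M(a²+b²) = (1/12)(3.53)[(0.471)² + (1.11)²] = 0.4277 kg·m²; centre at d = 0.627 m, so I = I_cm + Md² gives I = 0.4277 + (3.53)(0.627)² = 1.8154 kg·m².
Point mass: I_cm = 0; centre at d = 0.809 m, so I = I_cm + Md² gives I = 0 + (4.76)(0.809)² = 3.1153 kg·m².
Solid cylinder: I_cm = (1/2)MR² = (1/2)(5.69)(0.186)² = 0.098426 kg·m²; centre at d = 0.667 m, so I = I_cm + Md² gives I = 0.098426 + (5.69)(0.667)² = 2.6298 kg·m².
Total I = 0.82248 + 1.8154 + 3.1153 + 2.6298 = 8.3831 kg·m².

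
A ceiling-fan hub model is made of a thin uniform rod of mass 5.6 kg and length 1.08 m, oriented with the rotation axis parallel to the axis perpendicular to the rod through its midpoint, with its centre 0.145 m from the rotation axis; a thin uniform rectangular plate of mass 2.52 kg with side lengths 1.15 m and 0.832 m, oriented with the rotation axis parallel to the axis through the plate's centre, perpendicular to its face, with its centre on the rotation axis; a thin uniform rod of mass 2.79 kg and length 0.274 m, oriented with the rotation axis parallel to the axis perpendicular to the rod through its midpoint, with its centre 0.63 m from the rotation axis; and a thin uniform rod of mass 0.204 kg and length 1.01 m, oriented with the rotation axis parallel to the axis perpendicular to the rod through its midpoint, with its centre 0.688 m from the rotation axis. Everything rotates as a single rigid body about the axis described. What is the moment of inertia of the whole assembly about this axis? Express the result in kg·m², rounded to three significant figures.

2.32

Thin rod: I_cm = (1/12)ML² = (1/12)(5.6)(1.08)² = 0.54432 kg·m²; centre at d = 0.145 m, so I = I_cm + Md² gives I = 0.54432 + (5.6)(0.145)² = 0.66206 kg·m².
Rectangular plate: I_cm = (1/12)M(a²+b²) = (1/12)(2.52)[(1.15)² + (0.832)²] = 0.42309 kg·m²; axis through the centre, so I = 0.42309 kg·m².
Thin rod: I_cm = (1/12)ML² = (1/12)(2.79)(0.274)² = 0.017455 kg·m²; centre at d = 0.63 m, so I = I_cm + Md² gives I = 0.017455 + (2.79)(0.63)² = 1.1248 kg·m².
Thin rod: I_cm = (1/12)ML² = (1/12)(0.204)(1.01)² = 0.017342 kg·m²; centre at d = 0.688 m, so I = I_cm + Md² gives I = 0.017342 + (0.204)(0.688)² = 0.1139 kg·m².
Total I = 0.66206 + 0.42309 + 1.1248 + 0.1139 = 2.3239 kg·m².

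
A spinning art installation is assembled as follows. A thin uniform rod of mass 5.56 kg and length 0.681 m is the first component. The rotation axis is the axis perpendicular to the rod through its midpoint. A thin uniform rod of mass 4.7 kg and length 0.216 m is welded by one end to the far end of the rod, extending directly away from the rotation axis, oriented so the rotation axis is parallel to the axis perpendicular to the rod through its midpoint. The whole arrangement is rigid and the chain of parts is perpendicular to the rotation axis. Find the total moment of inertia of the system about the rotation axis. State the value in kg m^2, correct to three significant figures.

1.18

Thin rod: I_cm = (1/12)ML² = (1/12)(5.56)(0.681)² = 0.21488 kg m^2; axis through the centre, so I = 0.21488 kg m^2.
Thin rod: I_cm = (1/12)ML² = (1/12)(4.7)(0.216)² = 0.018274 kg m^2; centre at d = 0.3405 + 0.108 = 0.4485 m, so the parallel axis theorem gives I = 0.018274 + (4.7)(0.4485)² = 0.96369 kg m^2.
Total I = 0.21488 + 0.96369 = 1.1786 kg m^2.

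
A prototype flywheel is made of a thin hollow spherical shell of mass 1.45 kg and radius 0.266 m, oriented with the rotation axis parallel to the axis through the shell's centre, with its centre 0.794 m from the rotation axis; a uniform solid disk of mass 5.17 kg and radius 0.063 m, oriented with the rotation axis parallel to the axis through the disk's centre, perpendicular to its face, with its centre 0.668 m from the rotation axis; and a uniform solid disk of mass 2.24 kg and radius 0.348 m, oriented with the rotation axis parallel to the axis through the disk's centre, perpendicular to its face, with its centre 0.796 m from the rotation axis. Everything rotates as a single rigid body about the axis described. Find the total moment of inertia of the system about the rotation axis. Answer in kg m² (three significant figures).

Spherical shell: I_cm = (2/3)MR² = (2/3)(1.45)(0.266)² = 0.068397 kg m²; centre at d = 0.794 m, so I = I_cm + Md² gives I = 0.068397 + (1.45)(0.794)² = 0.98253 kg m².
Solid disk: I_cm = (1/2)MR² = (1/2)(5.17)(0.063)² = 0.01026 kg m²; centre at d = 0.668 m, so I = I_cm + Md² gives I = 0.01026 + (5.17)(0.668)² = 2.3172 kg m².
Solid disk: I_cm = (1/2)MR² = (1/2)(2.24)(0.348)² = 0.13564 kg m²; centre at d = 0.796 m, so I = I_cm + Md² gives I = 0.13564 + (2.24)(0.796)² = 1.5549 kg m².
Total I = 0.98253 + 2.3172 + 1.5549 = 4.8547 kg m².

4.85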